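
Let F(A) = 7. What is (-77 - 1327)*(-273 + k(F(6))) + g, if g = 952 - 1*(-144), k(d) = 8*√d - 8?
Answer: 395620 - 11232*√7 ≈ 3.6590e+5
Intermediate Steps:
k(d) = -8 + 8*√d
g = 1096 (g = 952 + 144 = 1096)
(-77 - 1327)*(-273 + k(F(6))) + g = (-77 - 1327)*(-273 + (-8 + 8*√7)) + 1096 = -1404*(-281 + 8*√7) + 1096 = (394524 - 11232*√7) + 1096 = 395620 - 11232*√7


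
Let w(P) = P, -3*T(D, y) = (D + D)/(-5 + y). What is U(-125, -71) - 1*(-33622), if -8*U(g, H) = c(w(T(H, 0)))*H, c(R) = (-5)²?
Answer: 270751/8 ≈ 33844.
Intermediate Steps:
T(D, y) = -2*D/(3*(-5 + y)) (T(D, y) = -(D + D)/(3*(-5 + y)) = -2*D/(3*(-5 + y)))
c(R) = 25
U(g, H) = -25*H/8
U(-125, -71) - 1*(-33622) = -25/8*(-71) - 1*(-33622) = 1775/8 + 33622 = 270751/8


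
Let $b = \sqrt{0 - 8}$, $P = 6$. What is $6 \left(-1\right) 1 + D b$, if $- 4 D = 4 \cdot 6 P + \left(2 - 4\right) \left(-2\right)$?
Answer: $-6 - 74 i \sqrt{2} \approx -6.0 - 104.65 i$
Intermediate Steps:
$b = 2 i \sqrt{2}$ ($b = \sqrt{-8} = 2 i \sqrt{2} \approx 2.8284 i$)
$D = -37$ ($D = - \frac{4 \cdot 6 \cdot 6 + \left(2 - 4\right) \left(-2\right)}{4} = - \frac{24 \cdot 6 - -4}{4} = - \frac{144 + 4}{4} = \left(- \frac{1}{4}\right) 148 = -37$)
$6 \left(-1\right) 1 + D b = 6 \left(-1\right) 1 - 37 \cdot 2 i \sqrt{2} = \left(-6\right) 1 - 74 i \sqrt{2} = -6 - 74 i \sqrt{2}$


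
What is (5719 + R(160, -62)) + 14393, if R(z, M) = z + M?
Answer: 20210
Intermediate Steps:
R(z, M) = M + z
(5719 + R(160, -62)) + 14393 = (5719 + (-62 + 160)) + 14393 = (5719 + 98) + 14393 = 5817 + 14393 = 20210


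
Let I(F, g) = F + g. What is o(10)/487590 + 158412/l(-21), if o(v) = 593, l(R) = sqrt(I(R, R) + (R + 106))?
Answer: 593/487590 + 3684*sqrt(43) ≈ 24158.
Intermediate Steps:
l(R) = sqrt(106 + 3*R) (l(R) = sqrt((R + R) + (R + 106)) = sqrt(2*R + (106 + R)) = sqrt(106 + 3*R))
o(10)/487590 + 158412/l(-21) = 593/487590 + 158412/(sqrt(106 + 3*(-21))) = 593*(1/487590) + 158412/(sqrt(106 - 63)) = 593/487590 + 158412/(sqrt(43)) = 593/487590 + 158412*(sqrt(43)/43) = 593/487590 + 3684*sqrt(43)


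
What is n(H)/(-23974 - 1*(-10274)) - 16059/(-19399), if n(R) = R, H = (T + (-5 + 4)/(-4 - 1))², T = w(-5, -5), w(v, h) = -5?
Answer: 1372258419/1661039375 ≈ 0.82614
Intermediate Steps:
T = -5
H = 576/25 (H = (-5 + (-5 + 4)/(-4 - 1))² = (-5 - 1/(-5))² = (-5 - 1*(-⅕))² = (-5 + ⅕)² = (-24/5)² = 576/25 ≈ 23.040)
n(H)/(-23974 - 1*(-10274)) - 16059/(-19399) = 576/(25*(-23974 - 1*(-10274))) - 16059/(-19399) = 576/(25*(-23974 + 10274)) - 16059*(-1/19399) = (576/25)/(-13700) + 16059/19399 = (576/25)*(-1/13700) + 16059/19399 = -144/85625 + 16059/19399 = 1372258419/1661039375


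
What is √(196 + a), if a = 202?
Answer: √398 ≈ 19.950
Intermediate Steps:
√(196 + a) = √(196 + 202) = √398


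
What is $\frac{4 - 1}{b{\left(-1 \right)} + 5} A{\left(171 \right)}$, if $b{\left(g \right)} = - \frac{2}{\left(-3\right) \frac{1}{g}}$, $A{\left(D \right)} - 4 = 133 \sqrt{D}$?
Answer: $\frac{36}{13} + \frac{3591 \sqrt{19}}{13} \approx 1206.8$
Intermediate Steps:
$A{\left(D \right)} = 4 + 133 \sqrt{D}$
$b{\left(g \right)} = \frac{2 g}{3}$ ($b{\left(g \right)} = - 2 \left(- \frac{g}{3}\right) = \frac{2 g}{3}$)
$\frac{4 - 1}{b{\left(-1 \right)} + 5} A{\left(171 \right)} = \frac{4 - 1}{\frac{2}{3} \left(-1\right) + 5} \left(4 + 133 \sqrt{171}\right) = \frac{3}{- \frac{2}{3} + 5} \left(4 + 133 \cdot 3 \sqrt{19}\right) = \frac{3}{\frac{13}{3}} \left(4 + 399 \sqrt{19}\right) = 3 \cdot \frac{3}{13} \left(4 + 399 \sqrt{19}\right) = \frac{9 \left(4 + 399 \sqrt{19}\right)}{13} = \frac{36}{13} + \frac{3591 \sqrt{19}}{13}$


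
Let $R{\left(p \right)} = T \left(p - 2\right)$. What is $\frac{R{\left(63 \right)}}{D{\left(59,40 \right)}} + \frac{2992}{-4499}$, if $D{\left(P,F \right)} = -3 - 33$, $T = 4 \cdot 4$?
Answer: $- \frac{102244}{3681} \approx -27.776$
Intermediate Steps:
$T = 16$
$D{\left(P,F \right)} = -36$ ($D{\left(P,F \right)} = -3 - 33 = -36$)
$R{\left(p \right)} = -32 + 16 p$ ($R{\left(p \right)} = 16 \left(p - 2\right) = 16 \left(-2 + p\right) = -32 + 16 p$)
$\frac{R{\left(63 \right)}}{D{\left(59,40 \right)}} + \frac{2992}{-4499} = \frac{-32 + 16 \cdot 63}{-36} + \frac{2992}{-4499} = \left(-32 + 1008\right) \left(- \frac{1}{36}\right) + 2992 \left(- \frac{1}{4499}\right) = 976 \left(- \frac{1}{36}\right) - \frac{272}{409} = - \frac{244}{9} - \frac{272}{409} = - \frac{102244}{3681}$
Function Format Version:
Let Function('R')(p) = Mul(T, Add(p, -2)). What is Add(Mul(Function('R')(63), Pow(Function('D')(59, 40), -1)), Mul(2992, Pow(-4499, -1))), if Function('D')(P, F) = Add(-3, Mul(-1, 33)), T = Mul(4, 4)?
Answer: Rational(-102244, 3681) ≈ -27.776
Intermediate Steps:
T = 16
Function('D')(P, F) = -36 (Function('D')(P, F) = Add(-3, -33) = -36)
Function('R')(p) = Add(-32, Mul(16, p)) (Function('R')(p) = Mul(16, Add(p, -2)) = Mul(16, Add(-2, p)) = Add(-32, Mul(16, p)))
Add(Mul(Function('R')(63), Pow(Function('D')(59, 40), -1)), Mul(2992, Pow(-4499, -1))) = Add(Mul(Add(-32, Mul(16, 63)), Pow(-36, -1)), Mul(2992, Pow(-4499, -1))) = Add(Mul(Add(-32, 1008), Rational(-1, 36)), Mul(2992, Rational(-1, 4499))) = Add(Mul(976, Rational(-1, 36)), Rational(-272, 409)) = Add(Rational(-244, 9), Rational(-272, 409)) = Rational(-102244, 3681)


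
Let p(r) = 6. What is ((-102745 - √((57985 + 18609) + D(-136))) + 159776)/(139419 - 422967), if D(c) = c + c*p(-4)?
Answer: -57031/283548 + √75642/283548 ≈ -0.20016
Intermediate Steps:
D(c) = 7*c (D(c) = c + c*6 = c + 6*c = 7*c)
((-102745 - √((57985 + 18609) + D(-136))) + 159776)/(139419 - 422967) = ((-102745 - √((57985 + 18609) + 7*(-136))) + 159776)/(139419 - 422967) = ((-102745 - √(76594 - 952)) + 159776)/(-283548) = ((-102745 - √75642) + 159776)*(-1/283548) = (57031 - √75642)*(-1/283548) = -57031/283548 + √75642/283548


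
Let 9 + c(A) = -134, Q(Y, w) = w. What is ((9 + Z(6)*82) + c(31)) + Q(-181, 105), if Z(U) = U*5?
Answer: 2431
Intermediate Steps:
Z(U) = 5*U
c(A) = -143 (c(A) = -9 - 134 = -143)
((9 + Z(6)*82) + c(31)) + Q(-181, 105) = ((9 + (5*6)*82) - 143) + 105 = ((9 + 30*82) - 143) + 105 = ((9 + 2460) - 143) + 105 = (2469 - 143) + 105 = 2326 + 105 = 2431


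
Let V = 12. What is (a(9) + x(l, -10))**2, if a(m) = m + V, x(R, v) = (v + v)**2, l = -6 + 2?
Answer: 177241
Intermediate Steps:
l = -4
x(R, v) = 4*v**2 (x(R, v) = (2*v)**2 = 4*v**2)
a(m) = 12 + m (a(m) = m + 12 = 12 + m)
(a(9) + x(l, -10))**2 = ((12 + 9) + 4*(-10)**2)**2 = (21 + 4*100)**2 = (21 + 400)**2 = 421**2 = 177241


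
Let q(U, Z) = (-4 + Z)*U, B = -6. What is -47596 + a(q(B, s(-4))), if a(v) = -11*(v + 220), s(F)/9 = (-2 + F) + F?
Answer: -56220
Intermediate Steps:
s(F) = -18 + 18*F (s(F) = 9*((-2 + F) + F) = 9*(-2 + 2*F) = -18 + 18*F)
q(U, Z) = U*(-4 + Z)
a(v) = -2420 - 11*v (a(v) = -11*(220 + v) = -2420 - 11*v)
-47596 + a(q(B, s(-4))) = -47596 + (-2420 - (-66)*(-4 + (-18 + 18*(-4)))) = -47596 + (-2420 - (-66)*(-4 + (-18 - 72))) = -47596 + (-2420 - (-66)*(-4 - 90)) = -47596 + (-2420 - (-66)*(-94)) = -47596 + (-2420 - 11*564) = -47596 + (-2420 - 6204) = -47596 - 8624 = -56220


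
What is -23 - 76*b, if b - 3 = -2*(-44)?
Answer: -6939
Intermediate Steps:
b = 91 (b = 3 - 2*(-44) = 3 + 88 = 91)
-23 - 76*b = -23 - 76*91 = -23 - 6916 = -6939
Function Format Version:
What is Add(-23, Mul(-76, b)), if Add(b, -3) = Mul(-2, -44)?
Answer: -6939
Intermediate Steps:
b = 91 (b = Add(3, Mul(-2, -44)) = Add(3, 88) = 91)
Add(-23, Mul(-76, b)) = Add(-23, Mul(-76, 91)) = Add(-23, -6916) = -6939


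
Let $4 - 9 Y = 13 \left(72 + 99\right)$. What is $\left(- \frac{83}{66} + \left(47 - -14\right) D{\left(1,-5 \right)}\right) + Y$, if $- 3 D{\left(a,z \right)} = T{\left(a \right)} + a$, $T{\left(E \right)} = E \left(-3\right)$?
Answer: $- \frac{41015}{198} \approx -207.15$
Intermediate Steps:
$T{\left(E \right)} = - 3 E$
$D{\left(a,z \right)} = \frac{2 a}{3}$ ($D{\left(a,z \right)} = - \frac{- 3 a + a}{3} = - \frac{\left(-2\right) a}{3} = \frac{2 a}{3}$)
$Y = - \frac{2219}{9}$ ($Y = \frac{4}{9} - \frac{13 \left(72 + 99\right)}{9} = \frac{4}{9} - \frac{13 \cdot 171}{9} = \frac{4}{9} - 247 = - \frac{2219}{9} \approx -246.56$)
$\left(- \frac{83}{66} + \left(47 - -14\right) D{\left(1,-5 \right)}\right) + Y = \left(- \frac{83}{66} + \left(47 - -14\right) \frac{2}{3} \cdot 1\right) - \frac{2219}{9} = \left(\left(-83\right) \frac{1}{66} + \left(47 + 14\right) \frac{2}{3}\right) - \frac{2219}{9} = \left(- \frac{83}{66} + 61 \cdot \frac{2}{3}\right) - \frac{2219}{9} = \left(- \frac{83}{66} + \frac{122}{3}\right) - \frac{2219}{9} = \frac{867}{22} - \frac{2219}{9} = - \frac{41015}{198}$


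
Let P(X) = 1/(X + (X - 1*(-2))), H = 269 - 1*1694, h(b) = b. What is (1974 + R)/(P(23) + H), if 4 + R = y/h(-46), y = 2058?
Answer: -2125488/1573177 ≈ -1.3511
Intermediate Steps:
H = -1425 (H = 269 - 1694 = -1425)
P(X) = 1/(2 + 2*X) (P(X) = 1/(X + (X + 2)) = 1/(X + (2 + X)) = 1/(2 + 2*X))
R = -1121/23 (R = -4 + 2058/(-46) = -4 + 2058*(-1/46) = -4 - 1029/23 = -1121/23 ≈ -48.739)
(1974 + R)/(P(23) + H) = (1974 - 1121/23)/(1/(2*(1 + 23)) - 1425) = 44281/(23*((1/2)/24 - 1425)) = 44281/(23*((1/2)*(1/24) - 1425)) = 44281/(23*(1/48 - 1425)) = 44281/(23*(-68399/48)) = (44281/23)*(-48/68399) = -2125488/1573177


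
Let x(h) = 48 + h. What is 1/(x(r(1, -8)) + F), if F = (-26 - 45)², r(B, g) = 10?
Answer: 1/5099 ≈ 0.00019612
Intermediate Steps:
F = 5041 (F = (-71)² = 5041)
1/(x(r(1, -8)) + F) = 1/((48 + 10) + 5041) = 1/(58 + 5041) = 1/5099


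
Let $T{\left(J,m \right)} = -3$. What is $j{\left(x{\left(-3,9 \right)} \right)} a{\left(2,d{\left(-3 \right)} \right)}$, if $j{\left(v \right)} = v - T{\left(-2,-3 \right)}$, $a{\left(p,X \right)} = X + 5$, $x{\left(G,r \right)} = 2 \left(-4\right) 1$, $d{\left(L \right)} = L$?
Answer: $-10$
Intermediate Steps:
$x{\left(G,r \right)} = -8$ ($x{\left(G,r \right)} = \left(-8\right) 1 = -8$)
$a{\left(p,X \right)} = 5 + X$
$j{\left(v \right)} = 3 + v$ ($j{\left(v \right)} = v - -3 = v + 3 = 3 + v$)
$j{\left(x{\left(-3,9 \right)} \right)} a{\left(2,d{\left(-3 \right)} \right)} = \left(3 - 8\right) \left(5 - 3\right) = \left(-5\right) 2 = -10$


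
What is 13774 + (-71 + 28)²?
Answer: 15623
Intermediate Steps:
13774 + (-71 + 28)² = 13774 + (-43)² = 13774 + 1849 = 15623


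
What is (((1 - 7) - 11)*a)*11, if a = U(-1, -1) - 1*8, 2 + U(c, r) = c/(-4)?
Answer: 7293/4 ≈ 1823.3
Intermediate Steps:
U(c, r) = -2 - c/4 (U(c, r) = -2 + c/(-4) = -2 + c*(-1/4) = -2 - c/4)
a = -39/4 (a = (-2 - 1/4*(-1)) - 1*8 = (-2 + 1/4) - 8 = -7/4 - 8 = -39/4 ≈ -9.7500)
(((1 - 7) - 11)*a)*11 = (((1 - 7) - 11)*(-39/4))*11 = ((-6 - 11)*(-39/4))*11 = -17*(-39/4)*11 = (663/4)*11 = 7293/4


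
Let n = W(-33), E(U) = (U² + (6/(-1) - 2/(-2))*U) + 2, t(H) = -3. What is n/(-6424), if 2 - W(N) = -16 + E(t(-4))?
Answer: 1/803 ≈ 0.0012453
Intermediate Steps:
E(U) = 2 + U² - 5*U (E(U) = (U² + (6*(-1) - 2*(-½))*U) + 2 = (U² + (-6 + 1)*U) + 2 = (U² - 5*U) + 2 = 2 + U² - 5*U)
W(N) = -8 (W(N) = 2 - (-16 + (2 + (-3)² - 5*(-3))) = 2 - (-16 + (2 + 9 + 15)) = 2 - (-16 + 26) = 2 - 1*10 = 2 - 10 = -8)
n = -8
n/(-6424) = -8/(-6424) = -8*(-1/6424) = 1/803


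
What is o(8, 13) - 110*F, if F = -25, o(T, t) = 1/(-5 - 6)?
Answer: 30249/11 ≈ 2749.9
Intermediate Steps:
o(T, t) = -1/11 (o(T, t) = 1/(-11) = -1/11)
o(8, 13) - 110*F = -1/11 - 110*(-25) = -1/11 + 2750 = 30249/11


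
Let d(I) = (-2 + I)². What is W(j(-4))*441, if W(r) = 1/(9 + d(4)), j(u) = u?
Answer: 441/13 ≈ 33.923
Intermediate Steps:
W(r) = 1/13 (W(r) = 1/(9 + (-2 + 4)²) = 1/(9 + 2²) = 1/(9 + 4) = 1/13)
W(j(-4))*441 = (1/13)*441 = 441/13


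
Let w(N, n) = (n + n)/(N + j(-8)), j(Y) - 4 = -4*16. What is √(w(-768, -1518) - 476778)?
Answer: I*√4290969/3 ≈ 690.49*I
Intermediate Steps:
j(Y) = -60 (j(Y) = 4 - 4*16 = 4 - 64 = -60)
w(N, n) = 2*n/(-60 + N) (w(N, n) = (n + n)/(N - 60) = (2*n)/(-60 + N) = 2*n/(-60 + N))
√(w(-768, -1518) - 476778) = √(2*(-1518)/(-60 - 768) - 476778) = √(2*(-1518)/(-828) - 476778) = √(2*(-1518)*(-1/828) - 476778) = √(11/3 - 476778) = √(-1430323/3) = I*√4290969/3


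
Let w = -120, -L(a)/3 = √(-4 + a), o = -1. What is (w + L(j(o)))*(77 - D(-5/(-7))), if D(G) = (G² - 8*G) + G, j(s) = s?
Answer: -479160/49 - 11979*I*√5/49 ≈ -9778.8 - 546.65*I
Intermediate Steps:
L(a) = -3*√(-4 + a)
D(G) = G² - 7*G
(w + L(j(o)))*(77 - D(-5/(-7))) = (-120 - 3*√(-4 - 1))*(77 - (-5/(-7))*(-7 - 5/(-7))) = (-120 - 3*I*√5)*(77 - (-5*(-⅐))*(-7 - 5*(-⅐))) = (-120 - 3*I*√5)*(77 - 5*(-7 + 5/7)/7) = (-120 - 3*I*√5)*(77 - 5*(-44)/(7*7)) = (-120 - 3*I*√5)*(77 - 1*(-220/49)) = (-120 - 3*I*√5)*(77 + 220/49) = (-120 - 3*I*√5)*(3993/49) = -479160/49 - 11979*I*√5/49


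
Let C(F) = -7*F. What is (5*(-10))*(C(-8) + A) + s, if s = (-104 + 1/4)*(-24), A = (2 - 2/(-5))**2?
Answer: -598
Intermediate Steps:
A = 144/25 (A = (2 - 2*(-1/5))**2 = (2 + 2/5)**2 = (12/5)**2 = 144/25 ≈ 5.7600)
s = 2490 (s = (-104 + 1/4)*(-24) = -415/4*(-24) = 2490)
(5*(-10))*(C(-8) + A) + s = (5*(-10))*(-7*(-8) + 144/25) + 2490 = -50*(56 + 144/25) + 2490 = -50*1544/25 + 2490 = -3088 + 2490 = -598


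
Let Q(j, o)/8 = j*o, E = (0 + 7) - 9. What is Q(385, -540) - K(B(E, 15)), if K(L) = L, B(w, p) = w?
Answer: -1663198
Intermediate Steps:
E = -2 (E = 7 - 9 = -2)
Q(j, o) = 8*j*o (Q(j, o) = 8*(j*o) = 8*j*o)
Q(385, -540) - K(B(E, 15)) = 8*385*(-540) - 1*(-2) = -1663200 + 2 = -1663198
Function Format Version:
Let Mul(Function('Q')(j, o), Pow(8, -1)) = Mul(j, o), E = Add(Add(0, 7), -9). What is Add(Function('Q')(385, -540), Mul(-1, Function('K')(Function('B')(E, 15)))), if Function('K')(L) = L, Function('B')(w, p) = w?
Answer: -1663198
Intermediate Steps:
E = -2 (E = Add(7, -9) = -2)
Function('Q')(j, o) = Mul(8, j, o) (Function('Q')(j, o) = Mul(8, Mul(j, o)) = Mul(8, j, o))
Add(Function('Q')(385, -540), Mul(-1, Function('K')(Function('B')(E, 15)))) = Add(Mul(8, 385, -540), Mul(-1, -2)) = Add(-1663200, 2) = -1663198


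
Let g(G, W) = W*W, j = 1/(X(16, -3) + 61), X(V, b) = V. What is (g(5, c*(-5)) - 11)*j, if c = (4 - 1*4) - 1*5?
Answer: 614/77 ≈ 7.9740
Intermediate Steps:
c = -5 (c = (4 - 4) - 5 = 0 - 5 = -5)
j = 1/77 (j = 1/(16 + 61) = 1/77 ≈ 0.012987)
g(G, W) = W²
(g(5, c*(-5)) - 11)*j = ((-5*(-5))² - 11)*(1/77) = (25² - 11)*(1/77) = (625 - 11)*(1/77) = 614*(1/77) = 614/77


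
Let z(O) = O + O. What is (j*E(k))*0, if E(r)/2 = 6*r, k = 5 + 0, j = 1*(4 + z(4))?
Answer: 0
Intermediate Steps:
z(O) = 2*O
j = 12 (j = 1*(4 + 2*4) = 1*(4 + 8) = 1*12 = 12)
k = 5
E(r) = 12*r (E(r) = 2*(6*r) = 12*r)
(j*E(k))*0 = (12*(12*5))*0 = (12*60)*0 = 720*0 = 0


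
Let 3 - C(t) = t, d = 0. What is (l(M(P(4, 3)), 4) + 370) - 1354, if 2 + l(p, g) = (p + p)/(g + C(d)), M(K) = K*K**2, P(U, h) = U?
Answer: -6774/7 ≈ -967.71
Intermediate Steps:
C(t) = 3 - t
M(K) = K**3
l(p, g) = -2 + 2*p/(3 + g) (l(p, g) = -2 + (p + p)/(g + (3 - 1*0)) = -2 + (2*p)/(g + (3 + 0)) = -2 + (2*p)/(g + 3) = -2 + (2*p)/(3 + g) = -2 + 2*p/(3 + g))
(l(M(P(4, 3)), 4) + 370) - 1354 = (2*(-3 + 4**3 - 1*4)/(3 + 4) + 370) - 1354 = (2*(-3 + 64 - 4)/7 + 370) - 1354 = (2*(1/7)*57 + 370) - 1354 = (114/7 + 370) - 1354 = 2704/7 - 1354 = -6774/7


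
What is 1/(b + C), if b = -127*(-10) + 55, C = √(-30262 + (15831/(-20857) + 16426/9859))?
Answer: 272458640975/367230262503328 - I*√1279540464885672403839/367230262503328 ≈ 0.00074193 - 9.7407e-5*I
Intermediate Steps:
C = I*√1279540464885672403839/205629163 (C = √(-30262 + (15831*(-1/20857) + 16426*(1/9859))) = √(-30262 + (-15831/20857 + 16426/9859)) = √(-30262 + 186519253/205629163) = √(-6222563211453/205629163) = I*√1279540464885672403839/205629163 ≈ 173.96*I)
b = 1325 (b = 1270 + 55 = 1325)
1/(b + C) = 1/(1325 + I*√1279540464885672403839/205629163)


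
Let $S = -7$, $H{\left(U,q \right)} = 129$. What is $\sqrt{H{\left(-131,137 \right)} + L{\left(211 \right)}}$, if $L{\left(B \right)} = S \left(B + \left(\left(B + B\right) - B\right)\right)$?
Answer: $5 i \sqrt{113} \approx 53.151 i$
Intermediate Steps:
$L{\left(B \right)} = - 14 B$ ($L{\left(B \right)} = - 7 \left(B + \left(\left(B + B\right) - B\right)\right) = - 7 \left(B + \left(2 B - B\right)\right) = - 7 \left(B + B\right) = - 7 \cdot 2 B = - 14 B$)
$\sqrt{H{\left(-131,137 \right)} + L{\left(211 \right)}} = \sqrt{129 - 2954} = \sqrt{-2825} = 5 i \sqrt{113}$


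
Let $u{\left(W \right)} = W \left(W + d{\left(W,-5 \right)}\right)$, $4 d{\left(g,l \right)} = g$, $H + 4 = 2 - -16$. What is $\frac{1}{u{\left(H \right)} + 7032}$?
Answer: $\frac{1}{7277} \approx 0.00013742$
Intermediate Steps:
$H = 14$ ($H = -4 + \left(2 - -16\right) = -4 + \left(2 + 16\right) = -4 + 18 = 14$)
$d{\left(g,l \right)} = \frac{g}{4}$
$u{\left(W \right)} = \frac{5 W^{2}}{4}$ ($u{\left(W \right)} = W \left(W + \frac{W}{4}\right) = W \frac{5 W}{4} = \frac{5 W^{2}}{4}$)
$\frac{1}{u{\left(H \right)} + 7032} = \frac{1}{\frac{5 \cdot 14^{2}}{4} + 7032} = \frac{1}{\frac{5}{4} \cdot 196 + 7032} = \frac{1}{245 + 7032} = \frac{1}{7277}$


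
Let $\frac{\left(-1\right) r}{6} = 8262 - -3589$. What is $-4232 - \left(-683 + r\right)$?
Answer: $67557$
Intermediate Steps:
$r = -71106$ ($r = - 6 \left(8262 - -3589\right) = - 6 \left(8262 + 3589\right) = \left(-6\right) 11851 = -71106$)
$-4232 - \left(-683 + r\right) = -4232 + \left(683 - -71106\right) = -4232 + \left(683 + 71106\right) = -4232 + 71789 = 67557$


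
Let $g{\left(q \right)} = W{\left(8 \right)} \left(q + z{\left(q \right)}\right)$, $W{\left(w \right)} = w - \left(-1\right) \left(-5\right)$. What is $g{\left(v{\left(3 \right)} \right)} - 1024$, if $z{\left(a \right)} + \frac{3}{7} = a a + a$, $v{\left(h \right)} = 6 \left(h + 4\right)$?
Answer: $\frac{31631}{7} \approx 4518.7$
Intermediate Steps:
$W{\left(w \right)} = -5 + w$ ($W{\left(w \right)} = w - 5 = -5 + w$)
$v{\left(h \right)} = 24 + 6 h$ ($v{\left(h \right)} = 6 \left(4 + h\right) = 24 + 6 h$)
$z{\left(a \right)} = - \frac{3}{7} + a + a^{2}$ ($z{\left(a \right)} = - \frac{3}{7} + \left(a a + a\right) = - \frac{3}{7} + \left(a^{2} + a\right) = - \frac{3}{7} + \left(a + a^{2}\right) = - \frac{3}{7} + a + a^{2}$)
$g{\left(q \right)} = - \frac{9}{7} + 3 q^{2} + 6 q$ ($g{\left(q \right)} = \left(-5 + 8\right) \left(q + \left(- \frac{3}{7} + q + q^{2}\right)\right) = 3 \left(- \frac{3}{7} + q^{2} + 2 q\right) = - \frac{9}{7} + 3 q^{2} + 6 q$)
$g{\left(v{\left(3 \right)} \right)} - 1024 = \left(- \frac{9}{7} + 3 \left(24 + 6 \cdot 3\right)^{2} + 6 \left(24 + 6 \cdot 3\right)\right) - 1024 = \left(- \frac{9}{7} + 3 \left(24 + 18\right)^{2} + 6 \left(24 + 18\right)\right) - 1024 = \left(- \frac{9}{7} + 3 \cdot 42^{2} + 6 \cdot 42\right) - 1024 = \left(- \frac{9}{7} + 3 \cdot 1764 + 252\right) - 1024 = \left(- \frac{9}{7} + 5292 + 252\right) - 1024 = \frac{38799}{7} - 1024 = \frac{31631}{7}$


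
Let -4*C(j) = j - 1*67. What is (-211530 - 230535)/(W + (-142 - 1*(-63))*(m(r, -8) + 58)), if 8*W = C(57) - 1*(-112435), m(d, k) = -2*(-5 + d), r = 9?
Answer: -1414608/32335 ≈ -43.749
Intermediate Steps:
m(d, k) = 10 - 2*d
C(j) = 67/4 - j/4 (C(j) = -(j - 1*67)/4 = -(j - 67)/4 = -(-67 + j)/4 = 67/4 - j/4)
W = 224875/16 (W = ((67/4 - ¼*57) - 1*(-112435))/8 = ((67/4 - 57/4) + 112435)/8 = (5/2 + 112435)/8 = (⅛)*(224875/2) = 224875/16 ≈ 14055.)
(-211530 - 230535)/(W + (-142 - 1*(-63))*(m(r, -8) + 58)) = (-211530 - 230535)/(224875/16 + (-142 - 1*(-63))*((10 - 2*9) + 58)) = -442065/(224875/16 + (-142 + 63)*((10 - 18) + 58)) = -442065/(224875/16 - 79*(-8 + 58)) = -442065/(224875/16 - 79*50) = -442065/(224875/16 - 3950) = -442065/161675/16 = -442065*16/161675 = -1414608/32335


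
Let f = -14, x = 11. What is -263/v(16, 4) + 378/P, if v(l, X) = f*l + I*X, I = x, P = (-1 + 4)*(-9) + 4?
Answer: -61991/4140 ≈ -14.974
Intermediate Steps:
P = -23 (P = 3*(-9) + 4 = -27 + 4 = -23)
I = 11
v(l, X) = -14*l + 11*X
-263/v(16, 4) + 378/P = -263/(-14*16 + 11*4) + 378/(-23) = -263/(-224 + 44) + 378*(-1/23) = -263/(-180) - 378/23 = -263*(-1/180) - 378/23 = 263/180 - 378/23 = -61991/4140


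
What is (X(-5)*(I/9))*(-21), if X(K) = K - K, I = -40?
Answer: 0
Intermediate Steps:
X(K) = 0
(X(-5)*(I/9))*(-21) = (0*(-40/9))*(-21) = 0*(-21) = 0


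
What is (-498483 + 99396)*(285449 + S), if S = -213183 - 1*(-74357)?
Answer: -58515333201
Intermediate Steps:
S = -138826 (S = -213183 + 74357 = -138826)
(-498483 + 99396)*(285449 + S) = (-498483 + 99396)*(285449 - 138826) = -399087*146623 = -58515333201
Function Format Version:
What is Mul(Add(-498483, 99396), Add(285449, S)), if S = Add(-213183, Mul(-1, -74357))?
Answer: -58515333201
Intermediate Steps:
S = -138826 (S = Add(-213183, 74357) = -138826)
Mul(Add(-498483, 99396), Add(285449, S)) = Mul(Add(-498483, 99396), Add(285449, -138826)) = Mul(-399087, 146623) = -58515333201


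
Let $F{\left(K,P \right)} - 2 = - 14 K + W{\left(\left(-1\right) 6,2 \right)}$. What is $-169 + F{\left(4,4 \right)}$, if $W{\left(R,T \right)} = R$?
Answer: $-229$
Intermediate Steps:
$F{\left(K,P \right)} = -4 - 14 K$ ($F{\left(K,P \right)} = 2 - \left(6 + 14 K\right) = -4 - 14 K$)
$-169 + F{\left(4,4 \right)} = -169 - 60 = -229$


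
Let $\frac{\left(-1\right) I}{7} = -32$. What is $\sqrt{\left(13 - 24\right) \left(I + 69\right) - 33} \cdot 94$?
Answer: $188 i \sqrt{814} \approx 5363.8 i$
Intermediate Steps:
$I = 224$ ($I = \left(-7\right) \left(-32\right) = 224$)
$\sqrt{\left(13 - 24\right) \left(I + 69\right) - 33} \cdot 94 = \sqrt{\left(13 - 24\right) \left(224 + 69\right) - 33} \cdot 94 = \sqrt{\left(-11\right) 293 - 33} \cdot 94 = \sqrt{-3223 - 33} \cdot 94 = \sqrt{-3256} \cdot 94 = 2 i \sqrt{814} \cdot 94 = 188 i \sqrt{814}$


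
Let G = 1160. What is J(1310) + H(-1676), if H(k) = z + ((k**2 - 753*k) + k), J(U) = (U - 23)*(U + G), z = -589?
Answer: 7247629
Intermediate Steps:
J(U) = (-23 + U)*(1160 + U) (J(U) = (U - 23)*(U + 1160) = (-23 + U)*(1160 + U))
H(k) = -589 + k**2 - 752*k (H(k) = -589 + ((k**2 - 753*k) + k) = -589 + (k**2 - 752*k) = -589 + k**2 - 752*k)
J(1310) + H(-1676) = (-26680 + 1310**2 + 1137*1310) + (-589 + (-1676)**2 - 752*(-1676)) = (-26680 + 1716100 + 1489470) + (-589 + 2808976 + 1260352) = 3178890 + 4068739 = 7247629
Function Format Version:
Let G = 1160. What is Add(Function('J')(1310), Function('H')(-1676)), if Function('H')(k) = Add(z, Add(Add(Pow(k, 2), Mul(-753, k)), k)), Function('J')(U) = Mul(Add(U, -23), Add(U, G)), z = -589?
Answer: 7247629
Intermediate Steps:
Function('J')(U) = Mul(Add(-23, U), Add(1160, U)) (Function('J')(U) = Mul(Add(U, -23), Add(U, 1160)) = Mul(Add(-23, U), Add(1160, U)))
Function('H')(k) = Add(-589, Pow(k, 2), Mul(-752, k)) (Function('H')(k) = Add(-589, Add(Add(Pow(k, 2), Mul(-753, k)), k)) = Add(-589, Add(Pow(k, 2), Mul(-752, k))) = Add(-589, Pow(k, 2), Mul(-752, k)))
Add(Function('J')(1310), Function('H')(-1676)) = Add(Add(-26680, Pow(1310, 2), Mul(1137, 1310)), Add(-589, Pow(-1676, 2), Mul(-752, -1676))) = Add(Add(-26680, 1716100, 1489470), Add(-589, 2808976, 1260352)) = Add(3178890, 4068739) = 7247629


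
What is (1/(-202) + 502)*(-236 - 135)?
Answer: -37620513/202 ≈ -1.8624e+5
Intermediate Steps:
(1/(-202) + 502)*(-236 - 135) = (-1/202 + 502)*(-371) = (101403/202)*(-371) = -37620513/202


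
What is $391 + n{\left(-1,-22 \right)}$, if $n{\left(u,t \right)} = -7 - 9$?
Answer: $375$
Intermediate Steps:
$n{\left(u,t \right)} = -16$
$391 + n{\left(-1,-22 \right)} = 391 - 16 = 375$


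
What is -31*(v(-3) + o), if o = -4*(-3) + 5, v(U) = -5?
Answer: -372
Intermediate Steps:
o = 17 (o = 12 + 5 = 17)
-31*(v(-3) + o) = -31*(-5 + 17) = -31*12 = -372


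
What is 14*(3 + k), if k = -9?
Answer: -84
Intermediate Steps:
14*(3 + k) = 14*(3 - 9) = 14*(-6) = -84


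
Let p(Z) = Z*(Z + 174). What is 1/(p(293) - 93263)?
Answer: 1/43568 ≈ 2.2953e-5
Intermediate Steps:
p(Z) = Z*(174 + Z)
1/(p(293) - 93263) = 1/(293*(174 + 293) - 93263) = 1/(293*467 - 93263) = 1/(136831 - 93263) = 1/43568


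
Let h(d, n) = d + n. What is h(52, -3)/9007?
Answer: 49/9007 ≈ 0.0054402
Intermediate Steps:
h(52, -3)/9007 = (52 - 3)/9007 = 49*(1/9007) = 49/9007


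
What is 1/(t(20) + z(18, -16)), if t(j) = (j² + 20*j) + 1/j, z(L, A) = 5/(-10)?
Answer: 20/15991 ≈ 0.0012507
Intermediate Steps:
z(L, A) = -½ (z(L, A) = 5*(-⅒) = -½)
t(j) = 1/j + j² + 20*j
1/(t(20) + z(18, -16)) = 1/((1 + 20²*(20 + 20))/20 - ½) = 1/((1 + 400*40)/20 - ½) = 1/((1 + 16000)/20 - ½) = 1/((1/20)*16001 - ½) = 1/(16001/20 - ½) = 1/(15991/20) = 20/15991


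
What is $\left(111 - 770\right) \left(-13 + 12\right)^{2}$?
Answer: $-659$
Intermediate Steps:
$\left(111 - 770\right) \left(-13 + 12\right)^{2} = - 659 \left(-1\right)^{2} = \left(-659\right) 1 = -659$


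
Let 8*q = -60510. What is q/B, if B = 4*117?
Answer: -10085/624 ≈ -16.162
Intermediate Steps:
q = -30255/4 (q = (1/8)*(-60510) = -30255/4 ≈ -7563.8)
B = 468
q/B = -30255/4/468 = -30255/4*1/468 = -10085/624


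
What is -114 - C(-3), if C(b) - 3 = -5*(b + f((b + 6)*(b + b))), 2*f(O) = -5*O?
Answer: 93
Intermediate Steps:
f(O) = -5*O/2 (f(O) = (-5*O)/2 = -5*O/2)
C(b) = 3 - 5*b + 25*b*(6 + b) (C(b) = 3 - 5*(b - 5*(b + 6)*(b + b)/2) = 3 - 5*(b - 5*(6 + b)*2*b/2) = 3 - 5*(b - 5*b*(6 + b)) = 3 + (-5*b + 25*b*(6 + b)) = 3 - 5*b + 25*b*(6 + b))
-114 - C(-3) = -114 - (3 + 25*(-3)² + 145*(-3)) = -114 - (3 + 25*9 - 435) = -114 - (3 + 225 - 435) = -114 - 1*(-207) = -114 + 207 = 93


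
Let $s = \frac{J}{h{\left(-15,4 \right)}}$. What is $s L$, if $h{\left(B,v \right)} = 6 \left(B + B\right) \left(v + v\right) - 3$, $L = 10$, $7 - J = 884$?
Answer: $\frac{8770}{1443} \approx 6.0776$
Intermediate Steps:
$J = -877$ ($J = 7 - 884 = -877$)
$h{\left(B,v \right)} = -3 + 24 B v$ ($h{\left(B,v \right)} = 6 \cdot 2 B 2 v - 3 = 6 \cdot 4 B v - 3 = 24 B v - 3 = -3 + 24 B v$)
$s = \frac{877}{1443}$ ($s = - \frac{877}{-3 + 24 \left(-15\right) 4} = - \frac{877}{-3 - 1440} = - \frac{877}{-1443} = \left(-877\right) \left(- \frac{1}{1443}\right) = \frac{877}{1443} \approx 0.60776$)
$s L = \frac{877}{1443} \cdot 10 = \frac{8770}{1443}$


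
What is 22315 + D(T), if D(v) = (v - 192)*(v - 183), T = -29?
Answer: 69167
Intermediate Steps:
D(v) = (-192 + v)*(-183 + v)
22315 + D(T) = 22315 + (35136 + (-29)² - 375*(-29)) = 22315 + (35136 + 841 + 10875) = 22315 + 46852 = 69167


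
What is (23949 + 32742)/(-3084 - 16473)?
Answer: -6299/2173 ≈ -2.8988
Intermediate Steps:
(23949 + 32742)/(-3084 - 16473) = 56691/(-19557) = 56691*(-1/19557) = -6299/2173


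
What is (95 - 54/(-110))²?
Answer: 27583504/3025 ≈ 9118.5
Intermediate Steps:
(95 - 54/(-110))² = (95 - 54*(-1/110))² = (95 + 27/55)² = (5252/55)² = 27583504/3025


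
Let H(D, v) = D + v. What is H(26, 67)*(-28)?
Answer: -2604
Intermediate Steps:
H(26, 67)*(-28) = (26 + 67)*(-28) = 93*(-28) = -2604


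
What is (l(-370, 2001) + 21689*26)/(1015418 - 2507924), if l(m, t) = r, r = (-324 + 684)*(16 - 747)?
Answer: -150377/746253 ≈ -0.20151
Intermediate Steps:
r = -263160 (r = 360*(-731) = -263160)
l(m, t) = -263160
(l(-370, 2001) + 21689*26)/(1015418 - 2507924) = (-263160 + 21689*26)/(1015418 - 2507924) = (-263160 + 563914)/(-1492506) = 300754*(-1/1492506) = -150377/746253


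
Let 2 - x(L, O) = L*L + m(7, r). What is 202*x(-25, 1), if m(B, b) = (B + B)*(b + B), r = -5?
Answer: -131502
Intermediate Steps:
m(B, b) = 2*B*(B + b) (m(B, b) = (2*B)*(B + b) = 2*B*(B + b))
x(L, O) = -26 - L**2 (x(L, O) = 2 - (L*L + 2*7*(7 - 5)) = 2 - (L**2 + 2*7*2) = 2 - (L**2 + 28) = 2 - (28 + L**2) = 2 + (-28 - L**2) = -26 - L**2)
202*x(-25, 1) = 202*(-26 - 1*(-25)**2) = 202*(-26 - 1*625) = 202*(-26 - 625) = 202*(-651) = -131502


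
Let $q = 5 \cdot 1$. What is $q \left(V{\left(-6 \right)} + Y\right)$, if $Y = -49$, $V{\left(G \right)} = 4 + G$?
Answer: $-255$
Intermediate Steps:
$q = 5$
$q \left(V{\left(-6 \right)} + Y\right) = 5 \left(\left(4 - 6\right) - 49\right) = 5 \left(-2 - 49\right) = 5 \left(-51\right) = -255$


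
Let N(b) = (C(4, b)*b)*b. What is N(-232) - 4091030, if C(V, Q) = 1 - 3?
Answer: -4198678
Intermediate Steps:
C(V, Q) = -2
N(b) = -2*b² (N(b) = (-2*b)*b = -2*b²)
N(-232) - 4091030 = -2*(-232)² - 4091030 = -2*53824 - 4091030 = -107648 - 4091030 = -4198678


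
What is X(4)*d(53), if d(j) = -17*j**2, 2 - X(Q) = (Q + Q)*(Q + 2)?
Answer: 2196638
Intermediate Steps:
X(Q) = 2 - 2*Q*(2 + Q) (X(Q) = 2 - (Q + Q)*(Q + 2) = 2 - 2*Q*(2 + Q))
X(4)*d(53) = (2 - 4*4 - 2*4**2)*(-17*53**2) = (2 - 16 - 2*16)*(-17*2809) = (2 - 16 - 32)*(-47753) = -46*(-47753) = 2196638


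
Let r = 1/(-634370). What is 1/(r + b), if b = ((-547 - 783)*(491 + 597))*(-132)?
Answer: 634370/121170556953599 ≈ 5.2353e-9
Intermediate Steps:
r = -1/634370 ≈ -1.5764e-6
b = 191009280 (b = -1330*1088*(-132) = -1447040*(-132) = 191009280)
1/(r + b) = 1/(-1/634370 + 191009280) = 1/(121170556953599/634370) = 634370/121170556953599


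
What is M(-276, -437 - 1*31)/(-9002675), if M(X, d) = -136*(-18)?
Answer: -2448/9002675 ≈ -0.00027192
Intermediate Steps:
M(X, d) = 2448
M(-276, -437 - 1*31)/(-9002675) = 2448/(-9002675) = 2448*(-1/9002675) = -2448/9002675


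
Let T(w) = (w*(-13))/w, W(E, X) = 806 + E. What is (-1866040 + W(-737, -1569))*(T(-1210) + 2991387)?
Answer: -5581817134154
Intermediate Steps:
T(w) = -13 (T(w) = (-13*w)/w = -13)
(-1866040 + W(-737, -1569))*(T(-1210) + 2991387) = (-1866040 + (806 - 737))*(-13 + 2991387) = (-1866040 + 69)*2991374 = -1865971*2991374 = -5581817134154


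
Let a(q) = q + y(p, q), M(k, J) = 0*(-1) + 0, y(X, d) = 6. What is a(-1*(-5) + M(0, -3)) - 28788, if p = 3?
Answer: -28777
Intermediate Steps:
M(k, J) = 0 (M(k, J) = 0 + 0 = 0)
a(q) = 6 + q (a(q) = q + 6 = 6 + q)
a(-1*(-5) + M(0, -3)) - 28788 = (6 + (-1*(-5) + 0)) - 28788 = (6 + (5 + 0)) - 28788 = (6 + 5) - 28788 = 11 - 28788 = -28777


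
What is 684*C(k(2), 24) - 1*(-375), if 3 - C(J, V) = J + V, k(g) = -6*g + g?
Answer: -7149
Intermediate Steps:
k(g) = -5*g
C(J, V) = 3 - J - V (C(J, V) = 3 - (J + V) = 3 + (-J - V) = 3 - J - V)
684*C(k(2), 24) - 1*(-375) = 684*(3 - (-5)*2 - 1*24) - 1*(-375) = 684*(3 - 1*(-10) - 24) + 375 = 684*(3 + 10 - 24) + 375 = 684*(-11) + 375 = -7524 + 375 = -7149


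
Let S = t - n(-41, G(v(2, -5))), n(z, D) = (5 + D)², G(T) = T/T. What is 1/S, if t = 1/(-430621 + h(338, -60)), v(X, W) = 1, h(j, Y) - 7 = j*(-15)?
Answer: -435684/15684625 ≈ -0.027778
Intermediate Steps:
h(j, Y) = 7 - 15*j (h(j, Y) = 7 + j*(-15) = 7 - 15*j)
G(T) = 1
t = -1/435684 (t = 1/(-430621 + (7 - 15*338)) = 1/(-430621 + (7 - 5070)) = 1/(-430621 - 5063) = 1/(-435684) = -1/435684 ≈ -2.2952e-6)
S = -15684625/435684 (S = -1/435684 - (5 + 1)² = -1/435684 - 1*6² = -1/435684 - 1*36 = -1/435684 - 36 = -15684625/435684 ≈ -36.000)
1/S = 1/(-15684625/435684) = -435684/15684625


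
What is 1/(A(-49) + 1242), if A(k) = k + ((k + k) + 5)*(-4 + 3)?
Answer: 1/1286 ≈ 0.00077760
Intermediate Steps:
A(k) = -5 - k (A(k) = k + (2*k + 5)*(-1) = k + (5 + 2*k)*(-1) = k + (-5 - 2*k) = -5 - k)
1/(A(-49) + 1242) = 1/((-5 - 1*(-49)) + 1242) = 1/((-5 + 49) + 1242) = 1/(44 + 1242) = 1/1286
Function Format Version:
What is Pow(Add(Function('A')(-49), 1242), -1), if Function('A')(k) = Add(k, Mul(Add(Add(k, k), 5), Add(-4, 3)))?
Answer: Rational(1, 1286) ≈ 0.00077760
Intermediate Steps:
Function('A')(k) = Add(-5, Mul(-1, k)) (Function('A')(k) = Add(k, Mul(Add(Mul(2, k), 5), -1)) = Add(k, Mul(Add(5, Mul(2, k)), -1)) = Add(k, Add(-5, Mul(-2, k))) = Add(-5, Mul(-1, k)))
Pow(Add(Function('A')(-49), 1242), -1) = Pow(Add(Add(-5, Mul(-1, -49)), 1242), -1) = Pow(Add(Add(-5, 49), 1242), -1) = Pow(Add(44, 1242), -1) = Pow(1286, -1) = Rational(1, 1286)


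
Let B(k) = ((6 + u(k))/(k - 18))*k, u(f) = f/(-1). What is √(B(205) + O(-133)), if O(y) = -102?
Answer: I*√11195503/187 ≈ 17.893*I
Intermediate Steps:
u(f) = -f (u(f) = f*(-1) = -f)
B(k) = k*(6 - k)/(-18 + k) (B(k) = ((6 - k)/(k - 18))*k = ((6 - k)/(-18 + k))*k = k*(6 - k)/(-18 + k))
√(B(205) + O(-133)) = √(205*(6 - 1*205)/(-18 + 205) - 102) = √(205*(6 - 205)/187 - 102) = √(205*(1/187)*(-199) - 102) = √(-40795/187 - 102) = √(-59869/187) = I*√11195503/187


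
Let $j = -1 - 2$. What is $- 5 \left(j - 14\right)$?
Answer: $85$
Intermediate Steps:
$j = -3$ ($j = -1 - 2 = -3$)
$- 5 \left(j - 14\right) = - 5 \left(-3 - 14\right) = \left(-5\right) \left(-17\right) = 85$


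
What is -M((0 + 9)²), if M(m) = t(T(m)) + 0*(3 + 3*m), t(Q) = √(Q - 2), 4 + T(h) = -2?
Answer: -2*I*√2 ≈ -2.8284*I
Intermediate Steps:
T(h) = -6 (T(h) = -4 - 2 = -6)
t(Q) = √(-2 + Q)
M(m) = 2*I*√2 (M(m) = √(-2 - 6) + 0*(3 + 3*m) = √(-8) + 0 = 2*I*√2 + 0 = 2*I*√2)
-M((0 + 9)²) = -2*I*√2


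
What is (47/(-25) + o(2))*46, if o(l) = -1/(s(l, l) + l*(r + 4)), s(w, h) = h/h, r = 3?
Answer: -6716/75 ≈ -89.547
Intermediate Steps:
s(w, h) = 1
o(l) = -1/(1 + 7*l) (o(l) = -1/(1 + l*(3 + 4)) = -1/(1 + l*7) = -1/(1 + 7*l))
(47/(-25) + o(2))*46 = (47/(-25) - 1/(1 + 7*2))*46 = (47*(-1/25) - 1/(1 + 14))*46 = (-47/25 - 1/15)*46 = -146/75*46 = -6716/75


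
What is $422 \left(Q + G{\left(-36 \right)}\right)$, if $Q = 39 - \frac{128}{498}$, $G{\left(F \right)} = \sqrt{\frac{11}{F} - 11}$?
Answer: $\frac{4071034}{249} + \frac{211 i \sqrt{407}}{3} \approx 16350.0 + 1418.9 i$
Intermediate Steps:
$G{\left(F \right)} = \sqrt{-11 + \frac{11}{F}}$
$Q = \frac{9647}{249}$ ($Q = 39 - 128 \cdot \frac{1}{498} = 39 - \frac{64}{249} = \frac{9647}{249} \approx 38.743$)
$422 \left(Q + G{\left(-36 \right)}\right) = 422 \left(\frac{9647}{249} + \sqrt{-11 + \frac{11}{-36}}\right) = 422 \left(\frac{9647}{249} + \sqrt{-11 + 11 \left(- \frac{1}{36}\right)}\right) = 422 \left(\frac{9647}{249} + \sqrt{-11 - \frac{11}{36}}\right) = 422 \left(\frac{9647}{249} + \sqrt{- \frac{407}{36}}\right) = 422 \left(\frac{9647}{249} + \frac{i \sqrt{407}}{6}\right) = \frac{4071034}{249} + \frac{211 i \sqrt{407}}{3}$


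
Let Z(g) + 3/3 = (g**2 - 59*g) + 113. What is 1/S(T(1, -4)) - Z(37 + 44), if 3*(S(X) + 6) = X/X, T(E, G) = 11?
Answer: -32201/17 ≈ -1894.2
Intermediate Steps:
S(X) = -17/3 (S(X) = -6 + (X/X)/3 = -6 + (1/3)*1 = -6 + 1/3 = -17/3)
Z(g) = 112 + g**2 - 59*g (Z(g) = -1 + ((g**2 - 59*g) + 113) = -1 + (113 + g**2 - 59*g) = 112 + g**2 - 59*g)
1/S(T(1, -4)) - Z(37 + 44) = 1/(-17/3) - (112 + (37 + 44)**2 - 59*(37 + 44)) = -3/17 - (112 + 81**2 - 59*81) = -3/17 - (112 + 6561 - 4779) = -3/17 - 1*1894 = -3/17 - 1894 = -32201/17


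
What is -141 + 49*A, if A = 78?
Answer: 3681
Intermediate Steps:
-141 + 49*A = -141 + 49*78 = -141 + 3822 = 3681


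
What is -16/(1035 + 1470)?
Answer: -16/2505 ≈ -0.0063872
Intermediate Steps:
-16/(1035 + 1470) = -16/2505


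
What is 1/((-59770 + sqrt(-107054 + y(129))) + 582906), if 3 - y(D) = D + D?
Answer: 523136/273671381805 - I*sqrt(107309)/273671381805 ≈ 1.9115e-6 - 1.197e-9*I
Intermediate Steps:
y(D) = 3 - 2*D (y(D) = 3 - (D + D) = 3 - 2*D)
1/((-59770 + sqrt(-107054 + y(129))) + 582906) = 1/((-59770 + sqrt(-107054 + (3 - 2*129))) + 582906) = 1/((-59770 + sqrt(-107054 + (3 - 258))) + 582906) = 1/((-59770 + sqrt(-107054 - 255)) + 582906) = 1/((-59770 + sqrt(-107309)) + 582906) = 1/((-59770 + I*sqrt(107309)) + 582906) = 1/(523136 + I*sqrt(107309))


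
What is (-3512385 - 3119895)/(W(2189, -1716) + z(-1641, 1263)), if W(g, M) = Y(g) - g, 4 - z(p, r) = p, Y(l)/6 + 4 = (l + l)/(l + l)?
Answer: 3316140/281 ≈ 11801.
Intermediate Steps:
Y(l) = -18 (Y(l) = -24 + 6*((l + l)/(l + l)) = -24 + 6*((2*l)/((2*l))) = -24 + 6*((2*l)*(1/(2*l))) = -24 + 6*1 = -24 + 6 = -18)
z(p, r) = 4 - p
W(g, M) = -18 - g
(-3512385 - 3119895)/(W(2189, -1716) + z(-1641, 1263)) = (-3512385 - 3119895)/((-18 - 1*2189) + (4 - 1*(-1641))) = -6632280/((-18 - 2189) + (4 + 1641)) = -6632280/(-2207 + 1645) = -6632280/(-562) = -6632280*(-1/562) = 3316140/281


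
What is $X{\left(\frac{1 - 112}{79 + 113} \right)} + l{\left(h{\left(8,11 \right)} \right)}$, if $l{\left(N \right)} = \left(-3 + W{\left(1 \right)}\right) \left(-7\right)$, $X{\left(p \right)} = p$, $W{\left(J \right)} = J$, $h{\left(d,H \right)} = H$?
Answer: $\frac{859}{64} \approx 13.422$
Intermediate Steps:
$l{\left(N \right)} = 14$ ($l{\left(N \right)} = \left(-3 + 1\right) \left(-7\right) = \left(-2\right) \left(-7\right) = 14$)
$X{\left(\frac{1 - 112}{79 + 113} \right)} + l{\left(h{\left(8,11 \right)} \right)} = \frac{1 - 112}{79 + 113} + 14 = - \frac{111}{192} + 14 = \left(-111\right) \frac{1}{192} + 14 = - \frac{37}{64} + 14 = \frac{859}{64}$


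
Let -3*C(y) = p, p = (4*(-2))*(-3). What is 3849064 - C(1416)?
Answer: 3849072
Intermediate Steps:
p = 24 (p = -8*(-3) = 24)
C(y) = -8 (C(y) = -⅓*24 = -8)
3849064 - C(1416) = 3849064 - 1*(-8) = 3849064 + 8 = 3849072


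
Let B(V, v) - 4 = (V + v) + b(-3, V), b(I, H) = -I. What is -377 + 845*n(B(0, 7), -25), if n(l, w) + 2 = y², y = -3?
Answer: 5538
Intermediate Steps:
B(V, v) = 7 + V + v (B(V, v) = 4 + ((V + v) - 1*(-3)) = 4 + ((V + v) + 3) = 4 + (3 + V + v) = 7 + V + v)
n(l, w) = 7 (n(l, w) = -2 + (-3)² = -2 + 9 = 7)
-377 + 845*n(B(0, 7), -25) = -377 + 845*7 = -377 + 5915 = 5538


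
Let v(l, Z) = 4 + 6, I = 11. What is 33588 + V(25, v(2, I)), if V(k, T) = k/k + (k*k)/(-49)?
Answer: 1645236/49 ≈ 33576.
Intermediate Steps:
v(l, Z) = 10
V(k, T) = 1 - k**2/49 (V(k, T) = 1 + k**2*(-1/49) = 1 - k**2/49)
33588 + V(25, v(2, I)) = 33588 + (1 - 1/49*25**2) = 33588 + (1 - 1/49*625) = 33588 + (1 - 625/49) = 33588 - 576/49 = 1645236/49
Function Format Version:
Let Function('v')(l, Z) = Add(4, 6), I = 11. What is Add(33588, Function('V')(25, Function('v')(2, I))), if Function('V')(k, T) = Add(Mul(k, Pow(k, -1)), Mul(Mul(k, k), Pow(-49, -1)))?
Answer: Rational(1645236, 49) ≈ 33576.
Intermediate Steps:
Function('v')(l, Z) = 10
Function('V')(k, T) = Add(1, Mul(Rational(-1, 49), Pow(k, 2))) (Function('V')(k, T) = Add(1, Mul(Pow(k, 2), Rational(-1, 49))) = Add(1, Mul(Rational(-1, 49), Pow(k, 2))))
Add(33588, Function('V')(25, Function('v')(2, I))) = Add(33588, Add(1, Mul(Rational(-1, 49), Pow(25, 2)))) = Add(33588, Add(1, Mul(Rational(-1, 49), 625))) = Add(33588, Add(1, Rational(-625, 49))) = Add(33588, Rational(-576, 49)) = Rational(1645236, 49)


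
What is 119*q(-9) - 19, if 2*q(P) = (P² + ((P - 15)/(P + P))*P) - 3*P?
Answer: 5693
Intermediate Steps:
q(P) = -15/4 + P²/2 - 5*P/4 (q(P) = ((P² + ((P - 15)/(P + P))*P) - 3*P)/2 = ((P² + ((-15 + P)/((2*P)))*P) - 3*P)/2 = ((P² + ((-15 + P)*(1/(2*P)))*P) - 3*P)/2 = ((P² + ((-15 + P)/(2*P))*P) - 3*P)/2 = ((P² + (-15/2 + P/2)) - 3*P)/2 = ((-15/2 + P² + P/2) - 3*P)/2 = (-15/2 + P² - 5*P/2)/2 = -15/4 + P²/2 - 5*P/4)
119*q(-9) - 19 = 119*(-15/4 + (½)*(-9)² - 5/4*(-9)) - 19 = 119*(-15/4 + (½)*81 + 45/4) - 19 = 119*(-15/4 + 81/2 + 45/4) - 19 = 119*48 - 19 = 5712 - 19 = 5693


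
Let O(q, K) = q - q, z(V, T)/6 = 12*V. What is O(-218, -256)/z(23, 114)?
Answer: 0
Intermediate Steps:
z(V, T) = 72*V (z(V, T) = 6*(12*V) = 72*V)
O(q, K) = 0
O(-218, -256)/z(23, 114) = 0/((72*23)) = 0/1656 = 0*(1/1656) = 0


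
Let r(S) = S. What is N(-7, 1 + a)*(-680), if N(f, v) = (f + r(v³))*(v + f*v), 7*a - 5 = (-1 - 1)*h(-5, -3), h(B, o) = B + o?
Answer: 930240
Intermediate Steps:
a = 3 (a = 5/7 + ((-1 - 1)*(-5 - 3))/7 = 5/7 + (-2*(-8))/7 = 5/7 + (⅐)*16 = 5/7 + 16/7 = 3)
N(f, v) = (f + v³)*(v + f*v)
N(-7, 1 + a)*(-680) = ((1 + 3)*(-7 + (-7)² + (1 + 3)³ - 7*(1 + 3)³))*(-680) = (4*(-7 + 49 + 4³ - 7*4³))*(-680) = (4*(-7 + 49 + 64 - 7*64))*(-680) = (4*(-7 + 49 + 64 - 448))*(-680) = (4*(-342))*(-680) = -1368*(-680) = 930240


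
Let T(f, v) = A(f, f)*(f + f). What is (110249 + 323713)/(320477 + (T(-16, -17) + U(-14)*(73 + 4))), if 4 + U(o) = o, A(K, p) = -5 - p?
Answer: 433962/318739 ≈ 1.3615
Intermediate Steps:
U(o) = -4 + o
T(f, v) = 2*f*(-5 - f) (T(f, v) = (-5 - f)*(f + f) = (-5 - f)*(2*f) = 2*f*(-5 - f))
(110249 + 323713)/(320477 + (T(-16, -17) + U(-14)*(73 + 4))) = (110249 + 323713)/(320477 + (-2*(-16)*(5 - 16) + (-4 - 14)*(73 + 4))) = 433962/(320477 + (-2*(-16)*(-11) - 18*77)) = 433962/(320477 + (-352 - 1386)) = 433962/(320477 - 1738) = 433962/318739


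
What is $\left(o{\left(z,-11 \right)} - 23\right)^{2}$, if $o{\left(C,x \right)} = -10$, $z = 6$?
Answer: $1089$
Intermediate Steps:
$\left(o{\left(z,-11 \right)} - 23\right)^{2} = \left(-10 - 23\right)^{2} = \left(-33\right)^{2} = 1089$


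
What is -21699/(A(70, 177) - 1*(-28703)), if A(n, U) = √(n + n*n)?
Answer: -622826397/823857239 + 21699*√4970/823857239 ≈ -0.75413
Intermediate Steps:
A(n, U) = √(n + n²)
-21699/(A(70, 177) - 1*(-28703)) = -21699/(√(70*(1 + 70)) - 1*(-28703)) = -21699/(√(70*71) + 28703) = -21699/(√4970 + 28703) = -21699/(28703 + √4970)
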